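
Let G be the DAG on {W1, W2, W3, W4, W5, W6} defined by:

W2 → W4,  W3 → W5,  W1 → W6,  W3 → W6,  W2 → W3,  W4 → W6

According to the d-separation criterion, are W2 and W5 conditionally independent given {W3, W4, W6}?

Yes — W2 and W5 are d-separated given {W3, W4, W6}.

We examine all 2 paths between W2 and W5:
  1. W2 → W4 → W6 ← W3 → W5 — W4:chain[blocks]; W6:collider[open]; W3:fork[blocks] ⇒ blocked
  2. W2 → W3 → W5 — W3:chain[blocks] ⇒ blocked
All paths are blocked; W2 ⊥ W5 | {W3, W4, W6} holds.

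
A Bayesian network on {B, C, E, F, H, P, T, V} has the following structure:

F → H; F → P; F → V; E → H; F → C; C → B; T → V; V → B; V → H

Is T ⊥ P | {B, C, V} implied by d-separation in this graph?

No

There are 3 undirected paths between T and P; checking each against the conditioning set {B, C, V}:
  1. T → V → B ← C ← F → P — V:chain[blocks]; B:collider[open]; C:chain[blocks]; F:fork[open] ⇒ blocked
  2. T → V → H ← F → P — V:chain[blocks]; H:collider[blocks]; F:fork[open] ⇒ blocked
  3. T → V ← F → P — V:collider[open]; F:fork[open] ⇒ active
Because an active path exists, T and P are not d-separated.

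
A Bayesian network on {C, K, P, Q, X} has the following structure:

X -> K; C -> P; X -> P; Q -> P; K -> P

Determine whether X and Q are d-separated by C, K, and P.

We examine all 2 paths between X and Q:
Path 1: X → P ← Q
  P is a collider and P is conditioned on, which opens it — no node blocks this path, so it is active.
Path 2: X → K → P ← Q
  K is a chain here and K is conditioned on, so the path is blocked at K.
Since the path X → P ← Q is active, X and Q are not d-separated given {C, K, P}.

No — X and Q are not d-separated given {C, K, P}.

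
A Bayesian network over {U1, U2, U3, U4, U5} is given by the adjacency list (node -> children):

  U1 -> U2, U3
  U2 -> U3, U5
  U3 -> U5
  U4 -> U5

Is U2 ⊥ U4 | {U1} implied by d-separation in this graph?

There are 3 undirected paths between U2 and U4; checking each against the conditioning set {U1}:
Path 1: U2 → U5 ← U4
  U5 is a collider here and neither U5 nor any of its descendants is conditioned on, so the collider stays closed — the path is blocked at U5.
Path 2: U2 ← U1 → U3 → U5 ← U4
  U1 is a fork here and U1 is conditioned on, so the path is blocked at U1.
Path 3: U2 → U3 → U5 ← U4
  U5 is a collider here and neither U5 nor any of its descendants is conditioned on, so the collider stays closed — the path is blocked at U5.
Every path is blocked, so U2 and U4 are d-separated given {U1}.

Yes — U2 and U4 are d-separated given {U1}.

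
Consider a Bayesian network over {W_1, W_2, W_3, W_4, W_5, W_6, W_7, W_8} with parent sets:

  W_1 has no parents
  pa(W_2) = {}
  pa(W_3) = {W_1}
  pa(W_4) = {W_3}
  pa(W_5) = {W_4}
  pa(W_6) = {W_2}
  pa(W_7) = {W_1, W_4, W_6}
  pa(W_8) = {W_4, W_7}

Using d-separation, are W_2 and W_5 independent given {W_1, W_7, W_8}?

No — W_2 and W_5 are not d-separated given {W_1, W_7, W_8}.

Enumerating the 3 paths from W_2 to W_5 and testing each for blocking by {W_1, W_7, W_8}:
Path 1: W_2 → W_6 → W_7 ← W_4 → W_5
  W_6 is a chain and W_6 is not conditioned on; W_7 is a collider and W_7 is conditioned on, which opens it; W_4 is a fork and W_4 is not conditioned on — no node blocks this path, so it is active.
Path 2: W_2 → W_6 → W_7 ← W_1 → W_3 → W_4 → W_5
  W_1 is a fork here and W_1 is conditioned on, so the path is blocked at W_1.
Path 3: W_2 → W_6 → W_7 → W_8 ← W_4 → W_5
  W_7 is a chain here and W_7 is conditioned on, so the path is blocked at W_7.
Since the path W_2 → W_6 → W_7 ← W_4 → W_5 is active, W_2 and W_5 are not d-separated given {W_1, W_7, W_8}.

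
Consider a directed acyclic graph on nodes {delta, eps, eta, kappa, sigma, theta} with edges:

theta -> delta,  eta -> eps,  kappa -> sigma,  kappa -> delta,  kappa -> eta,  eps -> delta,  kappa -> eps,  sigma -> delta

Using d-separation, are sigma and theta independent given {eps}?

Yes

We examine all 4 paths between sigma and theta:
Path 1: sigma → delta ← theta
  delta is a collider here and neither delta nor any of its descendants is conditioned on, so the collider stays closed — the path is blocked at delta.
Path 2: sigma ← kappa → eta → eps → delta ← theta
  eps is a chain here and eps is conditioned on, so the path is blocked at eps.
Path 3: sigma ← kappa → delta ← theta
  delta is a collider here and neither delta nor any of its descendants is conditioned on, so the collider stays closed — the path is blocked at delta.
Path 4: sigma ← kappa → eps → delta ← theta
  eps is a chain here and eps is conditioned on, so the path is blocked at eps.
Since every path is blocked, d-separation holds.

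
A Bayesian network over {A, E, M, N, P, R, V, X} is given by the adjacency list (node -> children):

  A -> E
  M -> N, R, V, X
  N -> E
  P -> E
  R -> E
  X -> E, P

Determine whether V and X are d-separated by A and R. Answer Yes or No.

No

There are 5 undirected paths between V and X; checking each against the conditioning set {A, R}:
Path 1: V ← M → R → E ← P ← X
  R is a chain here and R is conditioned on, so the path is blocked at R.
Path 2: V ← M → R → E ← X
  R is a chain here and R is conditioned on, so the path is blocked at R.
Path 3: V ← M → N → E ← P ← X
  E is a collider here and neither E nor any of its descendants is conditioned on, so the collider stays closed — the path is blocked at E.
Path 4: V ← M → N → E ← X
  E is a collider here and neither E nor any of its descendants is conditioned on, so the collider stays closed — the path is blocked at E.
Path 5: V ← M → X
  M is a fork and M is not conditioned on — no node blocks this path, so it is active.
Because an active path exists, V and X are not d-separated.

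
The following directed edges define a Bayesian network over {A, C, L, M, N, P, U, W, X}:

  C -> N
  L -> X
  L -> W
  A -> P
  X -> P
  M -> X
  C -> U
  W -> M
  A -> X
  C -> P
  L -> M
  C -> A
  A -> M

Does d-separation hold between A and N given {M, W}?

No

We examine all 6 paths between A and N:
Path 1: A → X → P ← C → N
  P is a collider here and neither P nor any of its descendants is conditioned on, so the collider stays closed — the path is blocked at P.
Path 2: A → P ← C → N
  P is a collider here and neither P nor any of its descendants is conditioned on, so the collider stays closed — the path is blocked at P.
Path 3: A → M ← W ← L → X → P ← C → N
  W is a chain here and W is conditioned on, so the path is blocked at W.
Path 4: A → M → X → P ← C → N
  M is a chain here and M is conditioned on, so the path is blocked at M.
Path 5: A → M ← L → X → P ← C → N
  P is a collider here and neither P nor any of its descendants is conditioned on, so the collider stays closed — the path is blocked at P.
Path 6: A ← C → N
  C is a fork and C is not conditioned on — no node blocks this path, so it is active.
At least one path is unblocked, so d-separation fails.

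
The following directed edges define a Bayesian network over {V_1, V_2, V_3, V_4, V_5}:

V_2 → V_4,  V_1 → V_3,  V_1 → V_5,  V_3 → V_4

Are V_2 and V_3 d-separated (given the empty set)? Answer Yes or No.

Yes — V_2 and V_3 are d-separated given ∅.

There is one path between V_2 and V_3:
Path 1: V_2 → V_4 ← V_3
  V_4 is a collider here and neither V_4 nor any of its descendants is conditioned on, so the collider stays closed — the path is blocked at V_4.
All paths are blocked; V_2 ⊥ V_3 | ∅ holds.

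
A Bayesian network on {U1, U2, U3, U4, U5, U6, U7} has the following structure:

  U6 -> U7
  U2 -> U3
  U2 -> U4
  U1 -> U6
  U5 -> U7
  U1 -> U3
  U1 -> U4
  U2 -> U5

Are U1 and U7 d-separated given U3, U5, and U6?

Yes

Enumerating the 3 paths from U1 to U7 and testing each for blocking by {U3, U5, U6}:
Path 1: U1 → U3 ← U2 → U5 → U7
  U5 is a chain here and U5 is conditioned on, so the path is blocked at U5.
Path 2: U1 → U6 → U7
  U6 is a chain here and U6 is conditioned on, so the path is blocked at U6.
Path 3: U1 → U4 ← U2 → U5 → U7
  U4 is a collider here and neither U4 nor any of its descendants is conditioned on, so the collider stays closed — the path is blocked at U4.
All paths are blocked; U1 ⊥ U7 | {U3, U5, U6} holds.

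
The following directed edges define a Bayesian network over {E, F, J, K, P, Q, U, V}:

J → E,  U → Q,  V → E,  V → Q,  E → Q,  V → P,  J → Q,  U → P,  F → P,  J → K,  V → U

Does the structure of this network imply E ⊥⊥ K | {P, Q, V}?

There are 5 undirected paths between E and K; checking each against the conditioning set {P, Q, V}:
Path 1: E ← J → K
  J is a fork and J is not conditioned on — no node blocks this path, so it is active.
Path 2: E → Q ← J → K
  Q is a collider and Q is conditioned on, which opens it; J is a fork and J is not conditioned on — no node blocks this path, so it is active.
Path 3: E ← V → P ← U → Q ← J → K
  V is a fork here and V is conditioned on, so the path is blocked at V.
Path 4: E ← V → Q ← J → K
  V is a fork here and V is conditioned on, so the path is blocked at V.
Path 5: E ← V → U → Q ← J → K
  V is a fork here and V is conditioned on, so the path is blocked at V.
Because an active path exists, E and K are not d-separated.

No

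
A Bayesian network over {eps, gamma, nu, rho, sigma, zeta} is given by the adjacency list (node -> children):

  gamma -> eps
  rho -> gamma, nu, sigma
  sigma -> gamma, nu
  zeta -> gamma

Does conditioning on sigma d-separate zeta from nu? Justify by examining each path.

Yes

We examine all 4 paths between zeta and nu:
Path 1: zeta → gamma ← rho → nu
  gamma is a collider here and neither gamma nor any of its descendants is conditioned on, so the collider stays closed — the path is blocked at gamma.
Path 2: zeta → gamma ← rho → sigma → nu
  gamma is a collider here and neither gamma nor any of its descendants is conditioned on, so the collider stays closed — the path is blocked at gamma.
Path 3: zeta → gamma ← sigma → nu
  gamma is a collider here and neither gamma nor any of its descendants is conditioned on, so the collider stays closed — the path is blocked at gamma.
Path 4: zeta → gamma ← sigma ← rho → nu
  gamma is a collider here and neither gamma nor any of its descendants is conditioned on, so the collider stays closed — the path is blocked at gamma.
Every path is blocked, so zeta and nu are d-separated given {sigma}.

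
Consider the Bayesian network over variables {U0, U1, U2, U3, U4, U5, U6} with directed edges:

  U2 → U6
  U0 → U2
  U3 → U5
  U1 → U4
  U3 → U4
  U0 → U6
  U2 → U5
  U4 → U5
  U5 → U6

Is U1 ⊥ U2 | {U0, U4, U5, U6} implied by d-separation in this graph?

We examine all 6 paths between U1 and U2:
  1. U1 → U4 → U5 ← U2 — U4:chain[blocks]; U5:collider[open] ⇒ blocked
  2. U1 → U4 → U5 → U6 ← U2 — U4:chain[blocks]; U5:chain[blocks]; U6:collider[open] ⇒ blocked
  3. U1 → U4 → U5 → U6 ← U0 → U2 — U4:chain[blocks]; U5:chain[blocks]; U6:collider[open]; U0:fork[blocks] ⇒ blocked
  4. U1 → U4 ← U3 → U5 ← U2 — U4:collider[open]; U3:fork[open]; U5:collider[open] ⇒ active
  5. U1 → U4 ← U3 → U5 → U6 ← U2 — U4:collider[open]; U3:fork[open]; U5:chain[blocks]; U6:collider[open] ⇒ blocked
  6. U1 → U4 ← U3 → U5 → U6 ← U0 → U2 — U4:collider[open]; U3:fork[open]; U5:chain[blocks]; U6:collider[open]; U0:fork[blocks] ⇒ blocked
At least one path is unblocked, so d-separation fails.

No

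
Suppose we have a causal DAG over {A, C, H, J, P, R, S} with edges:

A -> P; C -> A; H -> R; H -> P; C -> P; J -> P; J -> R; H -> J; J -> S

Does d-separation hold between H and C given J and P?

No

6 paths connect H and C; each must be blocked for d-separation to hold:
  1. H → J → P ← A ← C — J:chain[blocks]; P:collider[open]; A:chain[open] ⇒ blocked
  2. H → J → P ← C — J:chain[blocks]; P:collider[open] ⇒ blocked
  3. H → P ← A ← C — P:collider[open]; A:chain[open] ⇒ active
  4. H → P ← C — P:collider[open] ⇒ active
  5. H → R ← J → P ← A ← C — R:collider[blocks]; J:fork[blocks]; P:collider[open]; A:chain[open] ⇒ blocked
  6. H → R ← J → P ← C — R:collider[blocks]; J:fork[blocks]; P:collider[open] ⇒ blocked
Since the path H → P ← A ← C is active, H and C are not d-separated given {J, P}.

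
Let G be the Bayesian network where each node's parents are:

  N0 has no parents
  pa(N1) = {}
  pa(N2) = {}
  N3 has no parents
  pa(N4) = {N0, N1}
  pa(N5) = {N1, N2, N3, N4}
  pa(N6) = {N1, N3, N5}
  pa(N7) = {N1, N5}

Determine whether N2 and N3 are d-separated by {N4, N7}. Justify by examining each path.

There are 5 undirected paths between N2 and N3; checking each against the conditioning set {N4, N7}:
Path 1: N2 → N5 ← N1 → N6 ← N3
  N6 is a collider here and neither N6 nor any of its descendants is conditioned on, so the collider stays closed — the path is blocked at N6.
Path 2: N2 → N5 ← N3
  N5 is a collider and its descendant N7 is conditioned on, which opens it — no node blocks this path, so it is active.
Path 3: N2 → N5 → N6 ← N3
  N6 is a collider here and neither N6 nor any of its descendants is conditioned on, so the collider stays closed — the path is blocked at N6.
Path 4: N2 → N5 ← N4 ← N1 → N6 ← N3
  N4 is a chain here and N4 is conditioned on, so the path is blocked at N4.
Path 5: N2 → N5 → N7 ← N1 → N6 ← N3
  N6 is a collider here and neither N6 nor any of its descendants is conditioned on, so the collider stays closed — the path is blocked at N6.
At least one path is unblocked, so d-separation fails.

No — N2 and N3 are not d-separated given {N4, N7}.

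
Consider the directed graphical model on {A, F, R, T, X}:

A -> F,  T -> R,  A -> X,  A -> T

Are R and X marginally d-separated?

The only undirected path from R to X is:
  1. R ← T ← A → X — T:chain[open]; A:fork[open] ⇒ active
At least one path is unblocked, so d-separation fails.

No — R and X are not d-separated given ∅.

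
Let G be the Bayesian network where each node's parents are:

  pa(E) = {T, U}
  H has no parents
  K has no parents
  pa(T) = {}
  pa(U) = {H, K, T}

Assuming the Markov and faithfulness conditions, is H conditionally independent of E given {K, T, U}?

Yes — H and E are d-separated given {K, T, U}.

There are 2 undirected paths between H and E; checking each against the conditioning set {K, T, U}:
Path 1: H → U → E
  U is a chain here and U is conditioned on, so the path is blocked at U.
Path 2: H → U ← T → E
  T is a fork here and T is conditioned on, so the path is blocked at T.
Every path is blocked, so H and E are d-separated given {K, T, U}.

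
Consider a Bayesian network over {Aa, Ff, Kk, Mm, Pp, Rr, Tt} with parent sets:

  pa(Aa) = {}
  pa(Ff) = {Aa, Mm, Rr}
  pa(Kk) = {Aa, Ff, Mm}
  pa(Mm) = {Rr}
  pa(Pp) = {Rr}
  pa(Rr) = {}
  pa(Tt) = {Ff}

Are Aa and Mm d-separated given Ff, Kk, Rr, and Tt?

We examine all 6 paths between Aa and Mm:
Path 1: Aa → Ff ← Rr → Mm
  Rr is a fork here and Rr is conditioned on, so the path is blocked at Rr.
Path 2: Aa → Ff ← Mm
  Ff is a collider and Ff is conditioned on, which opens it — no node blocks this path, so it is active.
Path 3: Aa → Ff → Kk ← Mm
  Ff is a chain here and Ff is conditioned on, so the path is blocked at Ff.
Path 4: Aa → Kk ← Ff ← Rr → Mm
  Ff is a chain here and Ff is conditioned on, so the path is blocked at Ff.
Path 5: Aa → Kk ← Ff ← Mm
  Ff is a chain here and Ff is conditioned on, so the path is blocked at Ff.
Path 6: Aa → Kk ← Mm
  Kk is a collider and Kk is conditioned on, which opens it — no node blocks this path, so it is active.
Because an active path exists, Aa and Mm are not d-separated.

No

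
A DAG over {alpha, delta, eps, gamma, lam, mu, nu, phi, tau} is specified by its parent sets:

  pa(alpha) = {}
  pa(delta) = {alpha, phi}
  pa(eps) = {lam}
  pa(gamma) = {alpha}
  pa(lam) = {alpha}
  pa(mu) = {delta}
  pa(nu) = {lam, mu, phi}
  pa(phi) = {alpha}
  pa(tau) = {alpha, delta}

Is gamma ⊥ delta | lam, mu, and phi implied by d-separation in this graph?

No

6 paths connect gamma and delta; each must be blocked for d-separation to hold:
Path 1: gamma ← alpha → lam → nu ← mu ← delta
  lam is a chain here and lam is conditioned on, so the path is blocked at lam.
Path 2: gamma ← alpha → lam → nu ← phi → delta
  lam is a chain here and lam is conditioned on, so the path is blocked at lam.
Path 3: gamma ← alpha → delta
  alpha is a fork and alpha is not conditioned on — no node blocks this path, so it is active.
Path 4: gamma ← alpha → tau ← delta
  tau is a collider here and neither tau nor any of its descendants is conditioned on, so the collider stays closed — the path is blocked at tau.
Path 5: gamma ← alpha → phi → delta
  phi is a chain here and phi is conditioned on, so the path is blocked at phi.
Path 6: gamma ← alpha → phi → nu ← mu ← delta
  phi is a chain here and phi is conditioned on, so the path is blocked at phi.
At least one path is unblocked, so d-separation fails.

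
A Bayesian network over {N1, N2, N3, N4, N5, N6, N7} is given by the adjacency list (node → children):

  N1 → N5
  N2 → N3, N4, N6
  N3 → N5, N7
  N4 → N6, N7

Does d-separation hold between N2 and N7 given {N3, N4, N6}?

Yes — N2 and N7 are d-separated given {N3, N4, N6}.

3 paths connect N2 and N7; each must be blocked for d-separation to hold:
Path 1: N2 → N6 ← N4 → N7
  N4 is a fork here and N4 is conditioned on, so the path is blocked at N4.
Path 2: N2 → N3 → N7
  N3 is a chain here and N3 is conditioned on, so the path is blocked at N3.
Path 3: N2 → N4 → N7
  N4 is a chain here and N4 is conditioned on, so the path is blocked at N4.
Every path is blocked, so N2 and N7 are d-separated given {N3, N4, N6}.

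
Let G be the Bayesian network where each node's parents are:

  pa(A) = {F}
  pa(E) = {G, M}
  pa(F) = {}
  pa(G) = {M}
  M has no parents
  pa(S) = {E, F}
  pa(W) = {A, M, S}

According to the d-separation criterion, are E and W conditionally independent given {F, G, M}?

4 paths connect E and W; each must be blocked for d-separation to hold:
  1. E ← M → W — M:fork[blocks] ⇒ blocked
  2. E → S → W — S:chain[open] ⇒ active
  3. E → S ← F → A → W — S:collider[blocks]; F:fork[blocks]; A:chain[open] ⇒ blocked
  4. E ← G ← M → W — G:chain[blocks]; M:fork[blocks] ⇒ blocked
At least one path is unblocked, so d-separation fails.

No — E and W are not d-separated given {F, G, M}.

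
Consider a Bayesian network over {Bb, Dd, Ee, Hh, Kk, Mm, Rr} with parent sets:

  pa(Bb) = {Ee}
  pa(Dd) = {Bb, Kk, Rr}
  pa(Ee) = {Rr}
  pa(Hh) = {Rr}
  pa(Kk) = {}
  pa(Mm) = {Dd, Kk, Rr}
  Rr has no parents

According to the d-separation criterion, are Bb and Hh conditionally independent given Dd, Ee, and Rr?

Yes

4 paths connect Bb and Hh; each must be blocked for d-separation to hold:
Path 1: Bb ← Ee ← Rr → Hh
  Ee is a chain here and Ee is conditioned on, so the path is blocked at Ee.
Path 2: Bb → Dd ← Rr → Hh
  Rr is a fork here and Rr is conditioned on, so the path is blocked at Rr.
Path 3: Bb → Dd → Mm ← Rr → Hh
  Dd is a chain here and Dd is conditioned on, so the path is blocked at Dd.
Path 4: Bb → Dd ← Kk → Mm ← Rr → Hh
  Mm is a collider here and neither Mm nor any of its descendants is conditioned on, so the collider stays closed — the path is blocked at Mm.
All paths are blocked; Bb ⊥ Hh | {Dd, Ee, Rr} holds.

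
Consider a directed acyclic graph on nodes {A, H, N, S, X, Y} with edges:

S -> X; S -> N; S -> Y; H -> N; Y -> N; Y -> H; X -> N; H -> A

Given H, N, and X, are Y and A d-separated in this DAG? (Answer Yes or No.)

4 paths connect Y and A; each must be blocked for d-separation to hold:
  1. Y ← S → N ← H → A — S:fork[open]; N:collider[open]; H:fork[blocks] ⇒ blocked
  2. Y ← S → X → N ← H → A — S:fork[open]; X:chain[blocks]; N:collider[open]; H:fork[blocks] ⇒ blocked
  3. Y → N ← H → A — N:collider[open]; H:fork[blocks] ⇒ blocked
  4. Y → H → A — H:chain[blocks] ⇒ blocked
All paths are blocked; Y ⊥ A | {H, N, X} holds.

Yes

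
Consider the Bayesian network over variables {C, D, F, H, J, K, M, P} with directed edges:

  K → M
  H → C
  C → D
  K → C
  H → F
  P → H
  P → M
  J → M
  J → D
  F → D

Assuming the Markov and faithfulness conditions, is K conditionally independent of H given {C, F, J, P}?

No

6 paths connect K and H; each must be blocked for d-separation to hold:
  1. K → M ← P → H — M:collider[blocks]; P:fork[blocks] ⇒ blocked
  2. K → M ← J → D ← F ← H — M:collider[blocks]; J:fork[blocks]; D:collider[blocks]; F:chain[blocks] ⇒ blocked
  3. K → M ← J → D ← C ← H — M:collider[blocks]; J:fork[blocks]; D:collider[blocks]; C:chain[blocks] ⇒ blocked
  4. K → C → D ← F ← H — C:chain[blocks]; D:collider[blocks]; F:chain[blocks] ⇒ blocked
  5. K → C → D ← J → M ← P → H — C:chain[blocks]; D:collider[blocks]; J:fork[blocks]; M:collider[blocks]; P:fork[blocks] ⇒ blocked
  6. K → C ← H — C:collider[open] ⇒ active
At least one path is unblocked, so d-separation fails.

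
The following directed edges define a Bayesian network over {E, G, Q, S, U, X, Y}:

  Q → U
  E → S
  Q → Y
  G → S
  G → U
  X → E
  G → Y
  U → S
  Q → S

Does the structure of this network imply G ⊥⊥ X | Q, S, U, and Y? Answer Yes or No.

Enumerating the 5 paths from G to X and testing each for blocking by {Q, S, U, Y}:
Path 1: G → S ← E ← X
  S is a collider and S is conditioned on, which opens it; E is a chain and E is not conditioned on — no node blocks this path, so it is active.
Path 2: G → U → S ← E ← X
  U is a chain here and U is conditioned on, so the path is blocked at U.
Path 3: G → U ← Q → S ← E ← X
  Q is a fork here and Q is conditioned on, so the path is blocked at Q.
Path 4: G → Y ← Q → S ← E ← X
  Q is a fork here and Q is conditioned on, so the path is blocked at Q.
Path 5: G → Y ← Q → U → S ← E ← X
  Q is a fork here and Q is conditioned on, so the path is blocked at Q.
Since the path G → S ← E ← X is active, G and X are not d-separated given {Q, S, U, Y}.

No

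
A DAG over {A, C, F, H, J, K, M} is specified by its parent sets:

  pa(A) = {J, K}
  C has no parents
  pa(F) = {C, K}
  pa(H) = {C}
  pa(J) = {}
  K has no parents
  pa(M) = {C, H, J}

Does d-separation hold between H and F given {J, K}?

No

Enumerating the 4 paths from H to F and testing each for blocking by {J, K}:
Path 1: H → M ← C → F
  M is a collider here and neither M nor any of its descendants is conditioned on, so the collider stays closed — the path is blocked at M.
Path 2: H → M ← J → A ← K → F
  M is a collider here and neither M nor any of its descendants is conditioned on, so the collider stays closed — the path is blocked at M.
Path 3: H ← C → M ← J → A ← K → F
  M is a collider here and neither M nor any of its descendants is conditioned on, so the collider stays closed — the path is blocked at M.
Path 4: H ← C → F
  C is a fork and C is not conditioned on — no node blocks this path, so it is active.
Since the path H ← C → F is active, H and F are not d-separated given {J, K}.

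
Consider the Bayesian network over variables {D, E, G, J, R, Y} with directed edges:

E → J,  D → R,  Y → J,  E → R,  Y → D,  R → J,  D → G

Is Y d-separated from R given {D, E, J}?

No

There are 3 undirected paths between Y and R; checking each against the conditioning set {D, E, J}:
Path 1: Y → J ← R
  J is a collider and J is conditioned on, which opens it — no node blocks this path, so it is active.
Path 2: Y → J ← E → R
  E is a fork here and E is conditioned on, so the path is blocked at E.
Path 3: Y → D → R
  D is a chain here and D is conditioned on, so the path is blocked at D.
Since the path Y → J ← R is active, Y and R are not d-separated given {D, E, J}.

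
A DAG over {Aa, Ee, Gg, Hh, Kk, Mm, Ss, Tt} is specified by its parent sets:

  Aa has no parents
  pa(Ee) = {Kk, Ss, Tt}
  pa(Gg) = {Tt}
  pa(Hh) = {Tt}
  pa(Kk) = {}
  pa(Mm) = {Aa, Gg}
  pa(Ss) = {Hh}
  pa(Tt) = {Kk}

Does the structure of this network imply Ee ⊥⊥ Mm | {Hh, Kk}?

There are 3 undirected paths between Ee and Mm; checking each against the conditioning set {Hh, Kk}:
Path 1: Ee ← Kk → Tt → Gg → Mm
  Kk is a fork here and Kk is conditioned on, so the path is blocked at Kk.
Path 2: Ee ← Tt → Gg → Mm
  Tt is a fork and Tt is not conditioned on; Gg is a chain and Gg is not conditioned on — no node blocks this path, so it is active.
Path 3: Ee ← Ss ← Hh ← Tt → Gg → Mm
  Hh is a chain here and Hh is conditioned on, so the path is blocked at Hh.
Since the path Ee ← Tt → Gg → Mm is active, Ee and Mm are not d-separated given {Hh, Kk}.

No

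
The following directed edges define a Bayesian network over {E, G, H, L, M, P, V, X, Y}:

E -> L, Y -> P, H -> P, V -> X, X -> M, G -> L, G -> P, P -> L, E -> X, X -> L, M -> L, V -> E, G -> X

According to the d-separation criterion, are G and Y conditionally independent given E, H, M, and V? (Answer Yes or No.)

Enumerating the 6 paths from G to Y and testing each for blocking by {E, H, M, V}:
  1. G → P ← Y — P:collider[blocks] ⇒ blocked
  2. G → X → M → L ← P ← Y — X:chain[open]; M:chain[blocks]; L:collider[blocks]; P:chain[open] ⇒ blocked
  3. G → X → L ← P ← Y — X:chain[open]; L:collider[blocks]; P:chain[open] ⇒ blocked
  4. G → X ← E → L ← P ← Y — X:collider[open]; E:fork[blocks]; L:collider[blocks]; P:chain[open] ⇒ blocked
  5. G → X ← V → E → L ← P ← Y — X:collider[open]; V:fork[blocks]; E:chain[blocks]; L:collider[blocks]; P:chain[open] ⇒ blocked
  6. G → L ← P ← Y — L:collider[blocks]; P:chain[open] ⇒ blocked
Since every path is blocked, d-separation holds.

Yes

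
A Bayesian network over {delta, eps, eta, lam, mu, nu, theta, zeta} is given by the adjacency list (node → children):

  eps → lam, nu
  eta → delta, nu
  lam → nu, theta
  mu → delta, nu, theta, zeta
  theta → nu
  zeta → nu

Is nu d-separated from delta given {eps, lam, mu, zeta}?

We examine all 6 paths between nu and delta:
  1. nu ← eta → delta — eta:fork[open] ⇒ active
  2. nu ← eps → lam → theta ← mu → delta — eps:fork[blocks]; lam:chain[blocks]; theta:collider[blocks]; mu:fork[blocks] ⇒ blocked
  3. nu ← zeta ← mu → delta — zeta:chain[blocks]; mu:fork[blocks] ⇒ blocked
  4. nu ← theta ← mu → delta — theta:chain[open]; mu:fork[blocks] ⇒ blocked
  5. nu ← lam → theta ← mu → delta — lam:fork[blocks]; theta:collider[blocks]; mu:fork[blocks] ⇒ blocked
  6. nu ← mu → delta — mu:fork[blocks] ⇒ blocked
Because an active path exists, nu and delta are not d-separated.

No — nu and delta are not d-separated given {eps, lam, mu, zeta}.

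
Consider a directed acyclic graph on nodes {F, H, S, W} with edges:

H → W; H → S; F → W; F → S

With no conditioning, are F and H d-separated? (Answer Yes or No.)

There are 2 undirected paths between F and H; checking each against the conditioning set ∅:
Path 1: F → S ← H
  S is a collider here and neither S nor any of its descendants is conditioned on, so the collider stays closed — the path is blocked at S.
Path 2: F → W ← H
  W is a collider here and neither W nor any of its descendants is conditioned on, so the collider stays closed — the path is blocked at W.
Since every path is blocked, d-separation holds.

Yes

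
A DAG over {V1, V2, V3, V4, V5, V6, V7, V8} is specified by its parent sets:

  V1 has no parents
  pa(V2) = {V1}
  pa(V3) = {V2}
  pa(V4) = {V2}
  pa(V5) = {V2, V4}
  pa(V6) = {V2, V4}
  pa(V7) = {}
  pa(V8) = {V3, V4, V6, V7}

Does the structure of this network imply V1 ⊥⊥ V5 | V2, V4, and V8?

Yes

We examine all 6 paths between V1 and V5:
  1. V1 → V2 → V5 — V2:chain[blocks] ⇒ blocked
  2. V1 → V2 → V4 → V5 — V2:chain[blocks]; V4:chain[blocks] ⇒ blocked
  3. V1 → V2 → V3 → V8 ← V4 → V5 — V2:chain[blocks]; V3:chain[open]; V8:collider[open]; V4:fork[blocks] ⇒ blocked
  4. V1 → V2 → V3 → V8 ← V6 ← V4 → V5 — V2:chain[blocks]; V3:chain[open]; V8:collider[open]; V6:chain[open]; V4:fork[blocks] ⇒ blocked
  5. V1 → V2 → V6 ← V4 → V5 — V2:chain[blocks]; V6:collider[open]; V4:fork[blocks] ⇒ blocked
  6. V1 → V2 → V6 → V8 ← V4 → V5 — V2:chain[blocks]; V6:chain[open]; V8:collider[open]; V4:fork[blocks] ⇒ blocked
Every path is blocked, so V1 and V5 are d-separated given {V2, V4, V8}.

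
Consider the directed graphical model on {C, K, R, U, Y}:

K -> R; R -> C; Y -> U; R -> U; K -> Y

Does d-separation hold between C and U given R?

Yes

There are 2 undirected paths between C and U; checking each against the conditioning set {R}:
Path 1: C ← R → U
  R is a fork here and R is conditioned on, so the path is blocked at R.
Path 2: C ← R ← K → Y → U
  R is a chain here and R is conditioned on, so the path is blocked at R.
All paths are blocked; C ⊥ U | {R} holds.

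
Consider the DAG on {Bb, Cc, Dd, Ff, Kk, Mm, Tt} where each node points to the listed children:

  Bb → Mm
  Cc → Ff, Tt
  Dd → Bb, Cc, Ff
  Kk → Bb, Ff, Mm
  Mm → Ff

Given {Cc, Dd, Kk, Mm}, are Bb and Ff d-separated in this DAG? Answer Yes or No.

Yes — Bb and Ff are d-separated given {Cc, Dd, Kk, Mm}.

We examine all 6 paths between Bb and Ff:
  1. Bb ← Dd → Ff — Dd:fork[blocks] ⇒ blocked
  2. Bb ← Dd → Cc → Ff — Dd:fork[blocks]; Cc:chain[blocks] ⇒ blocked
  3. Bb → Mm ← Kk → Ff — Mm:collider[open]; Kk:fork[blocks] ⇒ blocked
  4. Bb → Mm → Ff — Mm:chain[blocks] ⇒ blocked
  5. Bb ← Kk → Mm → Ff — Kk:fork[blocks]; Mm:chain[blocks] ⇒ blocked
  6. Bb ← Kk → Ff — Kk:fork[blocks] ⇒ blocked
All paths are blocked; Bb ⊥ Ff | {Cc, Dd, Kk, Mm} holds.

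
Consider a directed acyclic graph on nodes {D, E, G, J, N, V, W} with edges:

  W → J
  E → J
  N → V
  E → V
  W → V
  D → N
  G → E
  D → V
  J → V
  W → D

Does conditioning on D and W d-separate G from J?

No

There are 5 undirected paths between G and J; checking each against the conditioning set {D, W}:
Path 1: G → E → V ← J
  V is a collider here and neither V nor any of its descendants is conditioned on, so the collider stays closed — the path is blocked at V.
Path 2: G → E → V ← W → J
  V is a collider here and neither V nor any of its descendants is conditioned on, so the collider stays closed — the path is blocked at V.
Path 3: G → E → V ← N ← D ← W → J
  V is a collider here and neither V nor any of its descendants is conditioned on, so the collider stays closed — the path is blocked at V.
Path 4: G → E → V ← D ← W → J
  V is a collider here and neither V nor any of its descendants is conditioned on, so the collider stays closed — the path is blocked at V.
Path 5: G → E → J
  E is a chain and E is not conditioned on — no node blocks this path, so it is active.
Because an active path exists, G and J are not d-separated.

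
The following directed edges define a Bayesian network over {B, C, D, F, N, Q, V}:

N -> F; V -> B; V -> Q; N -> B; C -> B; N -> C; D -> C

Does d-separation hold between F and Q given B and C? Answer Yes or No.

No

Enumerating the 2 paths from F to Q and testing each for blocking by {B, C}:
Path 1: F ← N → B ← V → Q
  N is a fork and N is not conditioned on; B is a collider and B is conditioned on, which opens it; V is a fork and V is not conditioned on — no node blocks this path, so it is active.
Path 2: F ← N → C → B ← V → Q
  C is a chain here and C is conditioned on, so the path is blocked at C.
Since the path F ← N → B ← V → Q is active, F and Q are not d-separated given {B, C}.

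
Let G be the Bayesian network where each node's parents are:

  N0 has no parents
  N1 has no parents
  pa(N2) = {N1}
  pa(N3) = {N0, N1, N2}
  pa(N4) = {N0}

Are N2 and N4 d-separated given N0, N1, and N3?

Yes — N2 and N4 are d-separated given {N0, N1, N3}.

We examine all 2 paths between N2 and N4:
Path 1: N2 ← N1 → N3 ← N0 → N4
  N1 is a fork here and N1 is conditioned on, so the path is blocked at N1.
Path 2: N2 → N3 ← N0 → N4
  N0 is a fork here and N0 is conditioned on, so the path is blocked at N0.
Since every path is blocked, d-separation holds.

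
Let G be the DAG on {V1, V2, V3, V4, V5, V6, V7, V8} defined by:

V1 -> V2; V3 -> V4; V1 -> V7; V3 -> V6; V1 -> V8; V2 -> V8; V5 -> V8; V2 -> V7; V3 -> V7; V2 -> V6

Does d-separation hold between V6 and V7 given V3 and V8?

4 paths connect V6 and V7; each must be blocked for d-separation to hold:
Path 1: V6 ← V2 → V7
  V2 is a fork and V2 is not conditioned on — no node blocks this path, so it is active.
Path 2: V6 ← V2 ← V1 → V7
  V2 is a chain and V2 is not conditioned on; V1 is a fork and V1 is not conditioned on — no node blocks this path, so it is active.
Path 3: V6 ← V2 → V8 ← V1 → V7
  V2 is a fork and V2 is not conditioned on; V8 is a collider and V8 is conditioned on, which opens it; V1 is a fork and V1 is not conditioned on — no node blocks this path, so it is active.
Path 4: V6 ← V3 → V7
  V3 is a fork here and V3 is conditioned on, so the path is blocked at V3.
At least one path is unblocked, so d-separation fails.

No — V6 and V7 are not d-separated given {V3, V8}.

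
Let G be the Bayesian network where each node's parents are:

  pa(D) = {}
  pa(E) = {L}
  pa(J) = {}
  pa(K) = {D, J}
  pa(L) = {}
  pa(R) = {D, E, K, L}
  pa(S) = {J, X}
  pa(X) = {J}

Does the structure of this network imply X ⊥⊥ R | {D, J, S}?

We examine all 4 paths between X and R:
Path 1: X → S ← J → K ← D → R
  J is a fork here and J is conditioned on, so the path is blocked at J.
Path 2: X → S ← J → K → R
  J is a fork here and J is conditioned on, so the path is blocked at J.
Path 3: X ← J → K ← D → R
  J is a fork here and J is conditioned on, so the path is blocked at J.
Path 4: X ← J → K → R
  J is a fork here and J is conditioned on, so the path is blocked at J.
Every path is blocked, so X and R are d-separated given {D, J, S}.

Yes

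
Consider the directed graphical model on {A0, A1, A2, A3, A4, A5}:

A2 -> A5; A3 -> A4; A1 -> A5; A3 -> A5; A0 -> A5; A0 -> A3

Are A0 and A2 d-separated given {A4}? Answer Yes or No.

We examine all 2 paths between A0 and A2:
Path 1: A0 → A3 → A5 ← A2
  A5 is a collider here and neither A5 nor any of its descendants is conditioned on, so the collider stays closed — the path is blocked at A5.
Path 2: A0 → A5 ← A2
  A5 is a collider here and neither A5 nor any of its descendants is conditioned on, so the collider stays closed — the path is blocked at A5.
All paths are blocked; A0 ⊥ A2 | {A4} holds.

Yes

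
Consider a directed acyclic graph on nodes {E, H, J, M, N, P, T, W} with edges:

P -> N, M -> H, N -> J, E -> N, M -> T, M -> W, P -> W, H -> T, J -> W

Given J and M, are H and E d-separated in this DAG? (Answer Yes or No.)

There are 4 undirected paths between H and E; checking each against the conditioning set {J, M}:
Path 1: H ← M → W ← P → N ← E
  M is a fork here and M is conditioned on, so the path is blocked at M.
Path 2: H ← M → W ← J ← N ← E
  M is a fork here and M is conditioned on, so the path is blocked at M.
Path 3: H → T ← M → W ← P → N ← E
  T is a collider here and neither T nor any of its descendants is conditioned on, so the collider stays closed — the path is blocked at T.
Path 4: H → T ← M → W ← J ← N ← E
  T is a collider here and neither T nor any of its descendants is conditioned on, so the collider stays closed — the path is blocked at T.
Every path is blocked, so H and E are d-separated given {J, M}.

Yes — H and E are d-separated given {J, M}.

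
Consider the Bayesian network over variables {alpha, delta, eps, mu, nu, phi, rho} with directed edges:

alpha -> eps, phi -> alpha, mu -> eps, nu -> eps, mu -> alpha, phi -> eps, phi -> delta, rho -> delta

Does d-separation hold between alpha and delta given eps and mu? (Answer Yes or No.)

No

3 paths connect alpha and delta; each must be blocked for d-separation to hold:
  1. alpha → eps ← phi → delta — eps:collider[open]; phi:fork[open] ⇒ active
  2. alpha ← mu → eps ← phi → delta — mu:fork[blocks]; eps:collider[open]; phi:fork[open] ⇒ blocked
  3. alpha ← phi → delta — phi:fork[open] ⇒ active
Because an active path exists, alpha and delta are not d-separated.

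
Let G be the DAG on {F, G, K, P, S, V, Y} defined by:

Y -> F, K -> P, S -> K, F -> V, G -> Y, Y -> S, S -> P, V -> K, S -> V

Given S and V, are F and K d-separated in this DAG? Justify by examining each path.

Enumerating the 6 paths from F to K and testing each for blocking by {S, V}:
Path 1: F ← Y → S → V → K
  S is a chain here and S is conditioned on, so the path is blocked at S.
Path 2: F ← Y → S → P ← K
  S is a chain here and S is conditioned on, so the path is blocked at S.
Path 3: F ← Y → S → K
  S is a chain here and S is conditioned on, so the path is blocked at S.
Path 4: F → V → K
  V is a chain here and V is conditioned on, so the path is blocked at V.
Path 5: F → V ← S → P ← K
  S is a fork here and S is conditioned on, so the path is blocked at S.
Path 6: F → V ← S → K
  S is a fork here and S is conditioned on, so the path is blocked at S.
Every path is blocked, so F and K are d-separated given {S, V}.

Yes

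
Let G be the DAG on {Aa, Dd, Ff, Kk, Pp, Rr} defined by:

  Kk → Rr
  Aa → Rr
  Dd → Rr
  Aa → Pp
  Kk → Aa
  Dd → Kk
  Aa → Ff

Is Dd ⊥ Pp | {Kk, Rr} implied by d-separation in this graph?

No

There are 4 undirected paths between Dd and Pp; checking each against the conditioning set {Kk, Rr}:
Path 1: Dd → Kk → Rr ← Aa → Pp
  Kk is a chain here and Kk is conditioned on, so the path is blocked at Kk.
Path 2: Dd → Kk → Aa → Pp
  Kk is a chain here and Kk is conditioned on, so the path is blocked at Kk.
Path 3: Dd → Rr ← Kk → Aa → Pp
  Kk is a fork here and Kk is conditioned on, so the path is blocked at Kk.
Path 4: Dd → Rr ← Aa → Pp
  Rr is a collider and Rr is conditioned on, which opens it; Aa is a fork and Aa is not conditioned on — no node blocks this path, so it is active.
Since the path Dd → Rr ← Aa → Pp is active, Dd and Pp are not d-separated given {Kk, Rr}.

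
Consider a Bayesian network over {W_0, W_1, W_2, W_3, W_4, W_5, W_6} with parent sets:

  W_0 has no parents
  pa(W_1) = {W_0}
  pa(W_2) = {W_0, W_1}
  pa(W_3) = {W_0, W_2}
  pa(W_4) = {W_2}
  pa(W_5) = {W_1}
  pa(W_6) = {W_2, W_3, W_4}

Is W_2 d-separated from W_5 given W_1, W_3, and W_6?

Yes — W_2 and W_5 are d-separated given {W_1, W_3, W_6}.

There are 5 undirected paths between W_2 and W_5; checking each against the conditioning set {W_1, W_3, W_6}:
Path 1: W_2 → W_4 → W_6 ← W_3 ← W_0 → W_1 → W_5
  W_3 is a chain here and W_3 is conditioned on, so the path is blocked at W_3.
Path 2: W_2 → W_6 ← W_3 ← W_0 → W_1 → W_5
  W_3 is a chain here and W_3 is conditioned on, so the path is blocked at W_3.
Path 3: W_2 ← W_0 → W_1 → W_5
  W_1 is a chain here and W_1 is conditioned on, so the path is blocked at W_1.
Path 4: W_2 → W_3 ← W_0 → W_1 → W_5
  W_1 is a chain here and W_1 is conditioned on, so the path is blocked at W_1.
Path 5: W_2 ← W_1 → W_5
  W_1 is a fork here and W_1 is conditioned on, so the path is blocked at W_1.
Since every path is blocked, d-separation holds.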